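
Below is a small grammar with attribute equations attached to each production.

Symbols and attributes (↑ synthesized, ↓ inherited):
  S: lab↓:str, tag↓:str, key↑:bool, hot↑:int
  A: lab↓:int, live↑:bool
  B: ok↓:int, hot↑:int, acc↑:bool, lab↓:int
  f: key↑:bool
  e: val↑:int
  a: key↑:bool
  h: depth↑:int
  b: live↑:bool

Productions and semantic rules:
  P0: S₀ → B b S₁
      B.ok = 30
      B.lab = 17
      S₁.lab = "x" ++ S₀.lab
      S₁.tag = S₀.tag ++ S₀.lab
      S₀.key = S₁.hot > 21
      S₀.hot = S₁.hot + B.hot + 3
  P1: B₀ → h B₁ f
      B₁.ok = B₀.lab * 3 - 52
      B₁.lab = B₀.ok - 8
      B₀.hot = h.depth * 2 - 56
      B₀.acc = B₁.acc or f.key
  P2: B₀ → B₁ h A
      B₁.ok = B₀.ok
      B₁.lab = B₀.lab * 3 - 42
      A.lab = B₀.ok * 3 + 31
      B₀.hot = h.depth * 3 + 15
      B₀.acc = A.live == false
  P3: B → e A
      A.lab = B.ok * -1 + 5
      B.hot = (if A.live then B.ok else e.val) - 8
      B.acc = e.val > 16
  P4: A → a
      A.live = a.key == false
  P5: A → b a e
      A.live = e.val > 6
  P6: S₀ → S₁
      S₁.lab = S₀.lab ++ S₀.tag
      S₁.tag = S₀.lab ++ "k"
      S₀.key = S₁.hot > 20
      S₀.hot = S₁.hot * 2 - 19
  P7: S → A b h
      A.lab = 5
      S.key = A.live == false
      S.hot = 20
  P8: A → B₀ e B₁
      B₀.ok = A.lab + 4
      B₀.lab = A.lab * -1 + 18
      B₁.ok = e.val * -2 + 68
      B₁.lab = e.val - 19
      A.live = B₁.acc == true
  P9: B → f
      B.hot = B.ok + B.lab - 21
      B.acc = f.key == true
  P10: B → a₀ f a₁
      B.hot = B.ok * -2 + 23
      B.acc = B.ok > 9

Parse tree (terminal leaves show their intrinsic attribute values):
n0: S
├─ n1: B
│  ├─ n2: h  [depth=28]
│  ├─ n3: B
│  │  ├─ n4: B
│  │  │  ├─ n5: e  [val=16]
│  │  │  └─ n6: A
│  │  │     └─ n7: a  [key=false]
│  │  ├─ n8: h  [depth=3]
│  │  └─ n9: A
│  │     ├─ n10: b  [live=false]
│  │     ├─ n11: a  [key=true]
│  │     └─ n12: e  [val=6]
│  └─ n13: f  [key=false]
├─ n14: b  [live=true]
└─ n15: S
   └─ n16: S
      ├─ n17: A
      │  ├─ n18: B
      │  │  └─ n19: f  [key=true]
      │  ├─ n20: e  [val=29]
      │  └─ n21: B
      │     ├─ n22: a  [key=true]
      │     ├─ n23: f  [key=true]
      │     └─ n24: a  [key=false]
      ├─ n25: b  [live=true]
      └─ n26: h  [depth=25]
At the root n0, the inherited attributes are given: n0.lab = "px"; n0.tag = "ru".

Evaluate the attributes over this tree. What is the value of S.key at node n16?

false

1. n0.lab = "px"  [given at root]
2. n0.tag = "ru"  [given at root]
3. n1.ok = 30  [30]
4. n1.lab = 17  [17]
5. n2.depth = 28  [terminal]
6. n3.ok = -1  [B₀.lab * 3 - 52]
7. n3.lab = 22  [B₀.ok - 8]
8. n4.ok = -1  [B₀.ok]
9. n4.lab = 24  [B₀.lab * 3 - 42]
10. n5.val = 16  [terminal]
11. n6.lab = 6  [B.ok * -1 + 5]
12. n7.key = false  [terminal]
13. n6.live = true  [a.key == false]
14. n4.hot = -9  [(if A.live then B.ok else e.val) - 8]
15. n4.acc = false  [e.val > 16]
16. n8.depth = 3  [terminal]
17. n9.lab = 28  [B₀.ok * 3 + 31]
18. n10.live = false  [terminal]
19. n11.key = true  [terminal]
20. n12.val = 6  [terminal]
21. n9.live = false  [e.val > 6]
22. n3.hot = 24  [h.depth * 3 + 15]
23. n3.acc = true  [A.live == false]
24. n13.key = false  [terminal]
25. n1.hot = 0  [h.depth * 2 - 56]
26. n1.acc = true  [B₁.acc or f.key]
27. n14.live = true  [terminal]
28. n15.lab = "xpx"  ["x" ++ S₀.lab]
29. n15.tag = "rupx"  [S₀.tag ++ S₀.lab]
30. n16.lab = "xpxrupx"  [S₀.lab ++ S₀.tag]
31. n16.tag = "xpxk"  [S₀.lab ++ "k"]
32. n17.lab = 5  [5]
33. n18.ok = 9  [A.lab + 4]
34. n18.lab = 13  [A.lab * -1 + 18]
35. n19.key = true  [terminal]
36. n18.hot = 1  [B.ok + B.lab - 21]
37. n18.acc = true  [f.key == true]
38. n20.val = 29  [terminal]
39. n21.ok = 10  [e.val * -2 + 68]
40. n21.lab = 10  [e.val - 19]
41. n22.key = true  [terminal]
42. n23.key = true  [terminal]
43. n24.key = false  [terminal]
44. n21.hot = 3  [B.ok * -2 + 23]
45. n21.acc = true  [B.ok > 9]
46. n17.live = true  [B₁.acc == true]
47. n25.live = true  [terminal]
48. n26.depth = 25  [terminal]
49. n16.key = false  [A.live == false]
50. n16.hot = 20  [20]
51. n15.key = false  [S₁.hot > 20]
52. n15.hot = 21  [S₁.hot * 2 - 19]
53. n0.key = false  [S₁.hot > 21]
54. n0.hot = 24  [S₁.hot + B.hot + 3]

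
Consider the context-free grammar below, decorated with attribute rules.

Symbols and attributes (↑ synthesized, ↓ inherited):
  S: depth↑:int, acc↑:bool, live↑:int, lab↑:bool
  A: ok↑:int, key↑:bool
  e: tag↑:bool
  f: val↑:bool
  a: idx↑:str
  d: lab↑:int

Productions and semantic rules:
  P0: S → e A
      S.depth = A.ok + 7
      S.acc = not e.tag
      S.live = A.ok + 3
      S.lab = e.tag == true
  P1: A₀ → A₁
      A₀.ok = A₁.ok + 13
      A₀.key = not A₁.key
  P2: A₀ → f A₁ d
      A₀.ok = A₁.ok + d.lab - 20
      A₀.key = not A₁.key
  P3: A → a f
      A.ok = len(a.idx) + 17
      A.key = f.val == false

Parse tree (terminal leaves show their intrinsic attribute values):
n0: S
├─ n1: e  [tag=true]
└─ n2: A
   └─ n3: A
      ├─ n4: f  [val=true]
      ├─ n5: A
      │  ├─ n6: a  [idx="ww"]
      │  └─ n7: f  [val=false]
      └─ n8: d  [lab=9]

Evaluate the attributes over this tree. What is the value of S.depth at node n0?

28

1. n1.tag = true  [terminal]
2. n4.val = true  [terminal]
3. n6.idx = "ww"  [terminal]
4. n7.val = false  [terminal]
5. n5.ok = 19  [len(a.idx) + 17]
6. n5.key = true  [f.val == false]
7. n8.lab = 9  [terminal]
8. n3.ok = 8  [A₁.ok + d.lab - 20]
9. n3.key = false  [not A₁.key]
10. n2.ok = 21  [A₁.ok + 13]
11. n2.key = true  [not A₁.key]
12. n0.depth = 28  [A.ok + 7]
13. n0.acc = false  [not e.tag]
14. n0.live = 24  [A.ok + 3]
15. n0.lab = true  [e.tag == true]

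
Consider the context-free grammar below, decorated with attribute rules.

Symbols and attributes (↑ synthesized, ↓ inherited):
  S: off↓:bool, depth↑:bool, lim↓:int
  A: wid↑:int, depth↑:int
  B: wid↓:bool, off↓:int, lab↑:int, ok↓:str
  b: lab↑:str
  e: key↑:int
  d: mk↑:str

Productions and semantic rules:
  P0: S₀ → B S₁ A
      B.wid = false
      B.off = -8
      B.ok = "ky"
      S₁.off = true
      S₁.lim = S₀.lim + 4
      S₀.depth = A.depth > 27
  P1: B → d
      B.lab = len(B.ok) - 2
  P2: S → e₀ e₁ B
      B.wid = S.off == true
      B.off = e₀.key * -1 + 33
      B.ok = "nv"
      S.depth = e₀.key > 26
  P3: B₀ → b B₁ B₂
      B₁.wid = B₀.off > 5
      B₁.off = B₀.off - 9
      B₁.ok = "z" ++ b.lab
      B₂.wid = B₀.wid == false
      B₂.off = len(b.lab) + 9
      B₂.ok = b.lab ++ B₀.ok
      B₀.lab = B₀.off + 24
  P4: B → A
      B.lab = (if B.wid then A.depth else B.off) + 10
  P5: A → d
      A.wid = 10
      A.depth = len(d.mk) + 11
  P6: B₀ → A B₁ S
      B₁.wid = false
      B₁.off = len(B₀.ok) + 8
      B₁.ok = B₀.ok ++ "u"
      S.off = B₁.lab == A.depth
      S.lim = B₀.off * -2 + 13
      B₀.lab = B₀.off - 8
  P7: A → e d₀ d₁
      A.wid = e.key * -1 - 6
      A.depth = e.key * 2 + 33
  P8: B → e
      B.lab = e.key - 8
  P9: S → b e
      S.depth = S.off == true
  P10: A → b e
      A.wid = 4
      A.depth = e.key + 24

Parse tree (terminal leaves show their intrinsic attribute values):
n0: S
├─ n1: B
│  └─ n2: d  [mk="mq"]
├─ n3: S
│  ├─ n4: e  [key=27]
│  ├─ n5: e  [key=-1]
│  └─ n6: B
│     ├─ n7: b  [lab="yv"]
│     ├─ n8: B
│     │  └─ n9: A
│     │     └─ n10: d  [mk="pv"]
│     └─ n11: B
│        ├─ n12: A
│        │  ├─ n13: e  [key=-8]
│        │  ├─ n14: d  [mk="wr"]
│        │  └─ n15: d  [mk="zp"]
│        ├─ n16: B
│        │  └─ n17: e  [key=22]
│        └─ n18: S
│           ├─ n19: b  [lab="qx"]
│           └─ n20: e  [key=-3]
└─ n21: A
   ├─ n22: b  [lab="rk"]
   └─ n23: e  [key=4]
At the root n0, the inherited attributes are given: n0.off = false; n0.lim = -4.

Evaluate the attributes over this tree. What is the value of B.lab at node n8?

1. n0.off = false  [given at root]
2. n0.lim = -4  [given at root]
3. n1.wid = false  [false]
4. n1.off = -8  [-8]
5. n1.ok = "ky"  ["ky"]
6. n2.mk = "mq"  [terminal]
7. n1.lab = 0  [len(B.ok) - 2]
8. n3.off = true  [true]
9. n3.lim = 0  [S₀.lim + 4]
10. n4.key = 27  [terminal]
11. n5.key = -1  [terminal]
12. n6.wid = true  [S.off == true]
13. n6.off = 6  [e₀.key * -1 + 33]
14. n6.ok = "nv"  ["nv"]
15. n7.lab = "yv"  [terminal]
16. n8.wid = true  [B₀.off > 5]
17. n8.off = -3  [B₀.off - 9]
18. n8.ok = "zyv"  ["z" ++ b.lab]
19. n10.mk = "pv"  [terminal]
20. n9.wid = 10  [10]
21. n9.depth = 13  [len(d.mk) + 11]
22. n8.lab = 23  [(if B.wid then A.depth else B.off) + 10]
23. n11.wid = false  [B₀.wid == false]
24. n11.off = 11  [len(b.lab) + 9]
25. n11.ok = "yvnv"  [b.lab ++ B₀.ok]
26. n13.key = -8  [terminal]
27. n14.mk = "wr"  [terminal]
28. n15.mk = "zp"  [terminal]
29. n12.wid = 2  [e.key * -1 - 6]
30. n12.depth = 17  [e.key * 2 + 33]
31. n16.wid = false  [false]
32. n16.off = 12  [len(B₀.ok) + 8]
33. n16.ok = "yvnvu"  [B₀.ok ++ "u"]
34. n17.key = 22  [terminal]
35. n16.lab = 14  [e.key - 8]
36. n18.off = false  [B₁.lab == A.depth]
37. n18.lim = -9  [B₀.off * -2 + 13]
38. n19.lab = "qx"  [terminal]
39. n20.key = -3  [terminal]
40. n18.depth = false  [S.off == true]
41. n11.lab = 3  [B₀.off - 8]
42. n6.lab = 30  [B₀.off + 24]
43. n3.depth = true  [e₀.key > 26]
44. n22.lab = "rk"  [terminal]
45. n23.key = 4  [terminal]
46. n21.wid = 4  [4]
47. n21.depth = 28  [e.key + 24]
48. n0.depth = true  [A.depth > 27]

23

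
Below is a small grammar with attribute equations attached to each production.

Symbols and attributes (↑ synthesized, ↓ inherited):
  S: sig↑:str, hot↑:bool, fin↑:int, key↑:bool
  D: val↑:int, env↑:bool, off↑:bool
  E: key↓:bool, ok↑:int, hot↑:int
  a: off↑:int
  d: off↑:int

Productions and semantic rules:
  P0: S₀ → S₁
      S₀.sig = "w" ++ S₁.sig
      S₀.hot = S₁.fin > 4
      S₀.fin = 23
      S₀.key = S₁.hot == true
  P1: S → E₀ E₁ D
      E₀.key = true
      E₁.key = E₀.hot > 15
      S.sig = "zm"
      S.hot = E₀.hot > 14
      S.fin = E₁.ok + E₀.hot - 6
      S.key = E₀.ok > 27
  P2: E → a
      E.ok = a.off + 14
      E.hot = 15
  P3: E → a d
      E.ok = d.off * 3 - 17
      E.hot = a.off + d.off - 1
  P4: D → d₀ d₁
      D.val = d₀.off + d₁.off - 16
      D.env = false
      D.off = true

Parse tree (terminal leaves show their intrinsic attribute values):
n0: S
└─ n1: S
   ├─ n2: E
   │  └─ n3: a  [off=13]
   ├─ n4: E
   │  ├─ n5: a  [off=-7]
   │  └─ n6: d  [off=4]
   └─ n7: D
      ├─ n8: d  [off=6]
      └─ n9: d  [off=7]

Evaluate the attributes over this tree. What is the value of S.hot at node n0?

1. n2.key = true  [true]
2. n3.off = 13  [terminal]
3. n2.ok = 27  [a.off + 14]
4. n2.hot = 15  [15]
5. n4.key = false  [E₀.hot > 15]
6. n5.off = -7  [terminal]
7. n6.off = 4  [terminal]
8. n4.ok = -5  [d.off * 3 - 17]
9. n4.hot = -4  [a.off + d.off - 1]
10. n8.off = 6  [terminal]
11. n9.off = 7  [terminal]
12. n7.val = -3  [d₀.off + d₁.off - 16]
13. n7.env = false  [false]
14. n7.off = true  [true]
15. n1.sig = "zm"  ["zm"]
16. n1.hot = true  [E₀.hot > 14]
17. n1.fin = 4  [E₁.ok + E₀.hot - 6]
18. n1.key = false  [E₀.ok > 27]
19. n0.sig = "wzm"  ["w" ++ S₁.sig]
20. n0.hot = false  [S₁.fin > 4]
21. n0.fin = 23  [23]
22. n0.key = true  [S₁.hot == true]

false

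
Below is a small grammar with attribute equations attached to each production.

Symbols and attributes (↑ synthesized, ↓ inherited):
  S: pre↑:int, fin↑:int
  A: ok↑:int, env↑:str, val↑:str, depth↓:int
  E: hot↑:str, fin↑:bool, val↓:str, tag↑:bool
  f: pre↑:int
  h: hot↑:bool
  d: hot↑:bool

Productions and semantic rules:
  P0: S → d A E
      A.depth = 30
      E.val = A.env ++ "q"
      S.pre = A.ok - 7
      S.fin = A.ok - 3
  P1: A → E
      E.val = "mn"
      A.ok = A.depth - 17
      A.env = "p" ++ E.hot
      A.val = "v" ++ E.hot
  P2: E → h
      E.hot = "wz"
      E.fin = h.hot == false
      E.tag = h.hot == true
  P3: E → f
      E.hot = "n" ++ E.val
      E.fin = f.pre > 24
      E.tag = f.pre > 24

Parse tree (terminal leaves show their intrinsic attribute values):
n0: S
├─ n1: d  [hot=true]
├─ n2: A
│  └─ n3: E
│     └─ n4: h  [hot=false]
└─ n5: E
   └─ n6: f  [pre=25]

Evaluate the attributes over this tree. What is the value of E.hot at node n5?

1. n1.hot = true  [terminal]
2. n2.depth = 30  [30]
3. n3.val = "mn"  ["mn"]
4. n4.hot = false  [terminal]
5. n3.hot = "wz"  ["wz"]
6. n3.fin = true  [h.hot == false]
7. n3.tag = false  [h.hot == true]
8. n2.ok = 13  [A.depth - 17]
9. n2.env = "pwz"  ["p" ++ E.hot]
10. n2.val = "vwz"  ["v" ++ E.hot]
11. n5.val = "pwzq"  [A.env ++ "q"]
12. n6.pre = 25  [terminal]
13. n5.hot = "npwzq"  ["n" ++ E.val]
14. n5.fin = true  [f.pre > 24]
15. n5.tag = true  [f.pre > 24]
16. n0.pre = 6  [A.ok - 7]
17. n0.fin = 10  [A.ok - 3]

"npwzq"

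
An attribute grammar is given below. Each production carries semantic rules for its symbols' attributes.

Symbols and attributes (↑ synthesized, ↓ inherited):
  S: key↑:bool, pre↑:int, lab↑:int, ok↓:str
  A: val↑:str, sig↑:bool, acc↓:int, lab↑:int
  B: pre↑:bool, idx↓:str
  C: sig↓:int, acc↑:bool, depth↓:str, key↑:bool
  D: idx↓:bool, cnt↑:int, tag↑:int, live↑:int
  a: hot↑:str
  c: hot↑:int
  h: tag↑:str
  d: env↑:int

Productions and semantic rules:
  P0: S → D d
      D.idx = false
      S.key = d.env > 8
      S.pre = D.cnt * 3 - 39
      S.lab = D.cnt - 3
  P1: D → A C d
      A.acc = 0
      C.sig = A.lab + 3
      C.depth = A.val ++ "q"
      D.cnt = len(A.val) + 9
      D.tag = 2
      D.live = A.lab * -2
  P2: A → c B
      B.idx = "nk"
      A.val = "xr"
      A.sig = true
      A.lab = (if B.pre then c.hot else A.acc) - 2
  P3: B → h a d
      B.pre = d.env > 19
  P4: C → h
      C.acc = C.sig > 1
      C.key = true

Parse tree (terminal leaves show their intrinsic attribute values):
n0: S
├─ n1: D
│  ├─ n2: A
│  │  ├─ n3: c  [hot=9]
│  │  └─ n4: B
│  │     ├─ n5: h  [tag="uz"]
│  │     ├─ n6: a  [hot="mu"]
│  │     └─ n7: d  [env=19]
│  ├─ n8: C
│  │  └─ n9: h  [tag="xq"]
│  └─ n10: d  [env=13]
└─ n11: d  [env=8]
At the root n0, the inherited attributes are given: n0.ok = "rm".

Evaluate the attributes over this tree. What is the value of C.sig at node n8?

1

1. n0.ok = "rm"  [given at root]
2. n1.idx = false  [false]
3. n2.acc = 0  [0]
4. n3.hot = 9  [terminal]
5. n4.idx = "nk"  ["nk"]
6. n5.tag = "uz"  [terminal]
7. n6.hot = "mu"  [terminal]
8. n7.env = 19  [terminal]
9. n4.pre = false  [d.env > 19]
10. n2.val = "xr"  ["xr"]
11. n2.sig = true  [true]
12. n2.lab = -2  [(if B.pre then c.hot else A.acc) - 2]
13. n8.sig = 1  [A.lab + 3]
14. n8.depth = "xrq"  [A.val ++ "q"]
15. n9.tag = "xq"  [terminal]
16. n8.acc = false  [C.sig > 1]
17. n8.key = true  [true]
18. n10.env = 13  [terminal]
19. n1.cnt = 11  [len(A.val) + 9]
20. n1.tag = 2  [2]
21. n1.live = 4  [A.lab * -2]
22. n11.env = 8  [terminal]
23. n0.key = false  [d.env > 8]
24. n0.pre = -6  [D.cnt * 3 - 39]
25. n0.lab = 8  [D.cnt - 3]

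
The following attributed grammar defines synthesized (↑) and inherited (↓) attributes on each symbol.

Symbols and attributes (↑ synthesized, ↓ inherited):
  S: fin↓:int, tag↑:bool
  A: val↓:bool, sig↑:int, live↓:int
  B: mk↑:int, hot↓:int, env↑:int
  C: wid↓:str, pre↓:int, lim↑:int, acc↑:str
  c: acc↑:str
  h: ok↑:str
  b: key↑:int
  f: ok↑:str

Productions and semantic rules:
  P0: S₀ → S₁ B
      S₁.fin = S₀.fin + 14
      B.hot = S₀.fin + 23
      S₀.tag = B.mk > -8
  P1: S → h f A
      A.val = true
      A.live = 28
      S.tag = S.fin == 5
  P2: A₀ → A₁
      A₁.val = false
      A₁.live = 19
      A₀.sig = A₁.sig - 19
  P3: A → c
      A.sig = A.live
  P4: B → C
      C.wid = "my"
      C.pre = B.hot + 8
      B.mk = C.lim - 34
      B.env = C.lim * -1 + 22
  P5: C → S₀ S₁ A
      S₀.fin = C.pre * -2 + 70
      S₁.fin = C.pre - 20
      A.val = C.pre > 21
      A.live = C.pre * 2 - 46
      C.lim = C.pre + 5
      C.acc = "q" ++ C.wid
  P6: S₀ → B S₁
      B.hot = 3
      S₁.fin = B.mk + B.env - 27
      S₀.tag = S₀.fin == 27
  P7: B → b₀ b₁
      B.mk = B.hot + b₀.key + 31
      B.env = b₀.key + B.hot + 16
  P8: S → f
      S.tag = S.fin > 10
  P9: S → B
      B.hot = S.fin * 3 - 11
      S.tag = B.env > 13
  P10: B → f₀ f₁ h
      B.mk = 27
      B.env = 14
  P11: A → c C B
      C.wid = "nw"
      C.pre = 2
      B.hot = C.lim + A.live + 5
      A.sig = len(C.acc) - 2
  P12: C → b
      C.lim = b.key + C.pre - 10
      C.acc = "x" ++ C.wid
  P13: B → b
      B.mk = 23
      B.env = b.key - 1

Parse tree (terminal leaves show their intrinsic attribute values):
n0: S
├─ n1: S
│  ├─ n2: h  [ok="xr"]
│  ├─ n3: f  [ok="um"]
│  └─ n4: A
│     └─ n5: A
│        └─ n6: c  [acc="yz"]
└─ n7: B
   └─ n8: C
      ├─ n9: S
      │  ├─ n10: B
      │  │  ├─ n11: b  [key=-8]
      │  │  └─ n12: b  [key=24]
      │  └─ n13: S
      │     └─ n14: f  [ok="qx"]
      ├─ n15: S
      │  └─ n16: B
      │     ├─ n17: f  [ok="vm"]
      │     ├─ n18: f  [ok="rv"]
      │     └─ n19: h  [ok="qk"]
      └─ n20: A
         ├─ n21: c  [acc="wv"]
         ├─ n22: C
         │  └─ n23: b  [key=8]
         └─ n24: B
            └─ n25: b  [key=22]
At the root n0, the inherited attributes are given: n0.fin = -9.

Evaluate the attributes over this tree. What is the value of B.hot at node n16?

-5

1. n0.fin = -9  [given at root]
2. n1.fin = 5  [S₀.fin + 14]
3. n2.ok = "xr"  [terminal]
4. n3.ok = "um"  [terminal]
5. n4.val = true  [true]
6. n4.live = 28  [28]
7. n5.val = false  [false]
8. n5.live = 19  [19]
9. n6.acc = "yz"  [terminal]
10. n5.sig = 19  [A.live]
11. n4.sig = 0  [A₁.sig - 19]
12. n1.tag = true  [S.fin == 5]
13. n7.hot = 14  [S₀.fin + 23]
14. n8.wid = "my"  ["my"]
15. n8.pre = 22  [B.hot + 8]
16. n9.fin = 26  [C.pre * -2 + 70]
17. n10.hot = 3  [3]
18. n11.key = -8  [terminal]
19. n12.key = 24  [terminal]
20. n10.mk = 26  [B.hot + b₀.key + 31]
21. n10.env = 11  [b₀.key + B.hot + 16]
22. n13.fin = 10  [B.mk + B.env - 27]
23. n14.ok = "qx"  [terminal]
24. n13.tag = false  [S.fin > 10]
25. n9.tag = false  [S₀.fin == 27]
26. n15.fin = 2  [C.pre - 20]
27. n16.hot = -5  [S.fin * 3 - 11]
28. n17.ok = "vm"  [terminal]
29. n18.ok = "rv"  [terminal]
30. n19.ok = "qk"  [terminal]
31. n16.mk = 27  [27]
32. n16.env = 14  [14]
33. n15.tag = true  [B.env > 13]
34. n20.val = true  [C.pre > 21]
35. n20.live = -2  [C.pre * 2 - 46]
36. n21.acc = "wv"  [terminal]
37. n22.wid = "nw"  ["nw"]
38. n22.pre = 2  [2]
39. n23.key = 8  [terminal]
40. n22.lim = 0  [b.key + C.pre - 10]
41. n22.acc = "xnw"  ["x" ++ C.wid]
42. n24.hot = 3  [C.lim + A.live + 5]
43. n25.key = 22  [terminal]
44. n24.mk = 23  [23]
45. n24.env = 21  [b.key - 1]
46. n20.sig = 1  [len(C.acc) - 2]
47. n8.lim = 27  [C.pre + 5]
48. n8.acc = "qmy"  ["q" ++ C.wid]
49. n7.mk = -7  [C.lim - 34]
50. n7.env = -5  [C.lim * -1 + 22]
51. n0.tag = true  [B.mk > -8]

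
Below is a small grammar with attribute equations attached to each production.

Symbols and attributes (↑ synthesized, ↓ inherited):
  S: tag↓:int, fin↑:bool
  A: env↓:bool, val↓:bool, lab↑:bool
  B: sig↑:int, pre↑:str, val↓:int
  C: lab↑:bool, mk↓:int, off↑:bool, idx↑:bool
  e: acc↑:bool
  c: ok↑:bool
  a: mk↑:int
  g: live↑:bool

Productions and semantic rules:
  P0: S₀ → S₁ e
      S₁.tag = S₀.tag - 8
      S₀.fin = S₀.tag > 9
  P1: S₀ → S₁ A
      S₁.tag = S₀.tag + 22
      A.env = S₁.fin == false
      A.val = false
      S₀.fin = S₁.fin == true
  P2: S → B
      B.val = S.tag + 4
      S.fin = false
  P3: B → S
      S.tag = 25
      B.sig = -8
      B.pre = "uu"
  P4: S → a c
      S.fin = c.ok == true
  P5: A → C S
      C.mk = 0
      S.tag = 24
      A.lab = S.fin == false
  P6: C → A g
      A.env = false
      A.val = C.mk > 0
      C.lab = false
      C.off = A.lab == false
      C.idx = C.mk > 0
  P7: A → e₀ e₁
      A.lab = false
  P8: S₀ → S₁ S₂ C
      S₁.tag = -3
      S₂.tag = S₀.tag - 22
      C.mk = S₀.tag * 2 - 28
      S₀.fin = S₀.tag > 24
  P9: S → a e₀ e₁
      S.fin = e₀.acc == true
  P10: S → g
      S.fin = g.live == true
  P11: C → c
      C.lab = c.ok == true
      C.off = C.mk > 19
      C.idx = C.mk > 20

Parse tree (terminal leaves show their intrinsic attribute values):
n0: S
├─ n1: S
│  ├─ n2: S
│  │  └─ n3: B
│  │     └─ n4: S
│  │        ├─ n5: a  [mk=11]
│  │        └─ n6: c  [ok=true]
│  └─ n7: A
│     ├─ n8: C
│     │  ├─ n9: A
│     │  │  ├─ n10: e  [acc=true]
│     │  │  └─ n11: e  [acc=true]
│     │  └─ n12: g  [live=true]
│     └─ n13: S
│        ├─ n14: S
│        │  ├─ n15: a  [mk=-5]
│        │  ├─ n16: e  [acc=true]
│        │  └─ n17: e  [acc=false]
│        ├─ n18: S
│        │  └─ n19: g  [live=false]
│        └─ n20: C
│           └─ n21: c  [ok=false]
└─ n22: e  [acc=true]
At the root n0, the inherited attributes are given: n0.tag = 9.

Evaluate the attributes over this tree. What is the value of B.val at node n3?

1. n0.tag = 9  [given at root]
2. n1.tag = 1  [S₀.tag - 8]
3. n2.tag = 23  [S₀.tag + 22]
4. n3.val = 27  [S.tag + 4]
5. n4.tag = 25  [25]
6. n5.mk = 11  [terminal]
7. n6.ok = true  [terminal]
8. n4.fin = true  [c.ok == true]
9. n3.sig = -8  [-8]
10. n3.pre = "uu"  ["uu"]
11. n2.fin = false  [false]
12. n7.env = true  [S₁.fin == false]
13. n7.val = false  [false]
14. n8.mk = 0  [0]
15. n9.env = false  [false]
16. n9.val = false  [C.mk > 0]
17. n10.acc = true  [terminal]
18. n11.acc = true  [terminal]
19. n9.lab = false  [false]
20. n12.live = true  [terminal]
21. n8.lab = false  [false]
22. n8.off = true  [A.lab == false]
23. n8.idx = false  [C.mk > 0]
24. n13.tag = 24  [24]
25. n14.tag = -3  [-3]
26. n15.mk = -5  [terminal]
27. n16.acc = true  [terminal]
28. n17.acc = false  [terminal]
29. n14.fin = true  [e₀.acc == true]
30. n18.tag = 2  [S₀.tag - 22]
31. n19.live = false  [terminal]
32. n18.fin = false  [g.live == true]
33. n20.mk = 20  [S₀.tag * 2 - 28]
34. n21.ok = false  [terminal]
35. n20.lab = false  [c.ok == true]
36. n20.off = true  [C.mk > 19]
37. n20.idx = false  [C.mk > 20]
38. n13.fin = false  [S₀.tag > 24]
39. n7.lab = true  [S.fin == false]
40. n1.fin = false  [S₁.fin == true]
41. n22.acc = true  [terminal]
42. n0.fin = false  [S₀.tag > 9]

27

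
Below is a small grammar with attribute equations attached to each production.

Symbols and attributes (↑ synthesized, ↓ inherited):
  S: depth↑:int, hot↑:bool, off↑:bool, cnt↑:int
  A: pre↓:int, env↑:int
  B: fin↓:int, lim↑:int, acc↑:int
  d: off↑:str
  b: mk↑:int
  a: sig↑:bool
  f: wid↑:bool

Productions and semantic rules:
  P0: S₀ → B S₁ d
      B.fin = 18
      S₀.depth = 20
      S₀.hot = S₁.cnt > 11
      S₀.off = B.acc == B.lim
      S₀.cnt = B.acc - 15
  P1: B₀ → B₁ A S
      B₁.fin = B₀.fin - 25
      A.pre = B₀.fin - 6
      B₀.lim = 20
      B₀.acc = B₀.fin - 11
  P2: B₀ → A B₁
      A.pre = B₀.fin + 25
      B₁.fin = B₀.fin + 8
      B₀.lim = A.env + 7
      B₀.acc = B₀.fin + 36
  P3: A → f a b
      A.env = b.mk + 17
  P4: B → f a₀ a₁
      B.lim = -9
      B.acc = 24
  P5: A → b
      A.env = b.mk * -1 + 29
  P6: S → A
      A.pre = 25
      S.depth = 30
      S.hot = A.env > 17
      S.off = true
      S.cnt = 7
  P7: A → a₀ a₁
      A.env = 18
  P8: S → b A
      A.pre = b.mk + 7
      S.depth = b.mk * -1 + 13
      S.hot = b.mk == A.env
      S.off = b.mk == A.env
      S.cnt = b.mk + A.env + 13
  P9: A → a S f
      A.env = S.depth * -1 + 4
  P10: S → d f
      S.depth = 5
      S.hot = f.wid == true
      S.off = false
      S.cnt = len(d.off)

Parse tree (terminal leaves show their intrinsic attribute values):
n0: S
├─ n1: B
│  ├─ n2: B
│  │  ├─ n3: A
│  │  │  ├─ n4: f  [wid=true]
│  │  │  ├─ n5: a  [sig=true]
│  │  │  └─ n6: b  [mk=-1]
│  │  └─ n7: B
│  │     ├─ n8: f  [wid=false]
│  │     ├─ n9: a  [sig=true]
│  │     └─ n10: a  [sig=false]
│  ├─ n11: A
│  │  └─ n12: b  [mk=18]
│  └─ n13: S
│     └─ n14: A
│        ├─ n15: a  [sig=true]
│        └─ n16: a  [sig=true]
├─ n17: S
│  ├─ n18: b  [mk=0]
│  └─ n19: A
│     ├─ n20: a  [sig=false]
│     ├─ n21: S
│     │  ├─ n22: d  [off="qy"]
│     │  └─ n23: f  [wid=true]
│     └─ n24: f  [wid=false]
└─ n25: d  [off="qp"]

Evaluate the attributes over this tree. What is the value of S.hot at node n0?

1. n1.fin = 18  [18]
2. n2.fin = -7  [B₀.fin - 25]
3. n3.pre = 18  [B₀.fin + 25]
4. n4.wid = true  [terminal]
5. n5.sig = true  [terminal]
6. n6.mk = -1  [terminal]
7. n3.env = 16  [b.mk + 17]
8. n7.fin = 1  [B₀.fin + 8]
9. n8.wid = false  [terminal]
10. n9.sig = true  [terminal]
11. n10.sig = false  [terminal]
12. n7.lim = -9  [-9]
13. n7.acc = 24  [24]
14. n2.lim = 23  [A.env + 7]
15. n2.acc = 29  [B₀.fin + 36]
16. n11.pre = 12  [B₀.fin - 6]
17. n12.mk = 18  [terminal]
18. n11.env = 11  [b.mk * -1 + 29]
19. n14.pre = 25  [25]
20. n15.sig = true  [terminal]
21. n16.sig = true  [terminal]
22. n14.env = 18  [18]
23. n13.depth = 30  [30]
24. n13.hot = true  [A.env > 17]
25. n13.off = true  [true]
26. n13.cnt = 7  [7]
27. n1.lim = 20  [20]
28. n1.acc = 7  [B₀.fin - 11]
29. n18.mk = 0  [terminal]
30. n19.pre = 7  [b.mk + 7]
31. n20.sig = false  [terminal]
32. n22.off = "qy"  [terminal]
33. n23.wid = true  [terminal]
34. n21.depth = 5  [5]
35. n21.hot = true  [f.wid == true]
36. n21.off = false  [false]
37. n21.cnt = 2  [len(d.off)]
38. n24.wid = false  [terminal]
39. n19.env = -1  [S.depth * -1 + 4]
40. n17.depth = 13  [b.mk * -1 + 13]
41. n17.hot = false  [b.mk == A.env]
42. n17.off = false  [b.mk == A.env]
43. n17.cnt = 12  [b.mk + A.env + 13]
44. n25.off = "qp"  [terminal]
45. n0.depth = 20  [20]
46. n0.hot = true  [S₁.cnt > 11]
47. n0.off = false  [B.acc == B.lim]
48. n0.cnt = -8  [B.acc - 15]

true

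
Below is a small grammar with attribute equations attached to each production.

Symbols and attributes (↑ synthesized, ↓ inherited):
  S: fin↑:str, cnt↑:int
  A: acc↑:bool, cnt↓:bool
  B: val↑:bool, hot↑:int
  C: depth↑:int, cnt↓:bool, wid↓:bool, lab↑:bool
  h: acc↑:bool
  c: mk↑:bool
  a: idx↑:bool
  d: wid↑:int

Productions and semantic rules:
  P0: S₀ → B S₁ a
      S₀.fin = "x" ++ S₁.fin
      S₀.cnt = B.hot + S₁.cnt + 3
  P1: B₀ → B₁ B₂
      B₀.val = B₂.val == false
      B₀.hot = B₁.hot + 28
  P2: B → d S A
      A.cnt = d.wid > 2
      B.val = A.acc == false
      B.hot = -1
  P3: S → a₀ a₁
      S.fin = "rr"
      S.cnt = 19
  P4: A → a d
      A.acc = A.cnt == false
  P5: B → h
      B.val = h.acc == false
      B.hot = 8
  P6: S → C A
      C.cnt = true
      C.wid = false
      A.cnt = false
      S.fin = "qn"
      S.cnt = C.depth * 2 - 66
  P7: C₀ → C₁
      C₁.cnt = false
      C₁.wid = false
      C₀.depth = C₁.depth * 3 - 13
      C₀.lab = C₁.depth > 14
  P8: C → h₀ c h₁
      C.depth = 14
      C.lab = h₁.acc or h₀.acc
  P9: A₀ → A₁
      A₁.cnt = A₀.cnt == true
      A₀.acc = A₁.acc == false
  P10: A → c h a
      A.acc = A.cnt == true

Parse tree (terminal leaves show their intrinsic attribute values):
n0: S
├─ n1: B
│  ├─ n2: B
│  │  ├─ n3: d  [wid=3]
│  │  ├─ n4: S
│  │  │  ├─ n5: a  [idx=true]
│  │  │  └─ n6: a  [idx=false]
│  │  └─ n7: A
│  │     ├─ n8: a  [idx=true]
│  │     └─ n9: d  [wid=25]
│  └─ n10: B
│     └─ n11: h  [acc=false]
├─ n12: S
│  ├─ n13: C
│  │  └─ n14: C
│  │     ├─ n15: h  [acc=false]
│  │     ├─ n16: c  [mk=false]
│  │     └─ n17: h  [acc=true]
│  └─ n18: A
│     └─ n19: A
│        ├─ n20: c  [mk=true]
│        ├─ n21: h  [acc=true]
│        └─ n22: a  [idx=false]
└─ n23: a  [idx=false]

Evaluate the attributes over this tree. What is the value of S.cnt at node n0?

22

1. n3.wid = 3  [terminal]
2. n5.idx = true  [terminal]
3. n6.idx = false  [terminal]
4. n4.fin = "rr"  ["rr"]
5. n4.cnt = 19  [19]
6. n7.cnt = true  [d.wid > 2]
7. n8.idx = true  [terminal]
8. n9.wid = 25  [terminal]
9. n7.acc = false  [A.cnt == false]
10. n2.val = true  [A.acc == false]
11. n2.hot = -1  [-1]
12. n11.acc = false  [terminal]
13. n10.val = true  [h.acc == false]
14. n10.hot = 8  [8]
15. n1.val = false  [B₂.val == false]
16. n1.hot = 27  [B₁.hot + 28]
17. n13.cnt = true  [true]
18. n13.wid = false  [false]
19. n14.cnt = false  [false]
20. n14.wid = false  [false]
21. n15.acc = false  [terminal]
22. n16.mk = false  [terminal]
23. n17.acc = true  [terminal]
24. n14.depth = 14  [14]
25. n14.lab = true  [h₁.acc or h₀.acc]
26. n13.depth = 29  [C₁.depth * 3 - 13]
27. n13.lab = false  [C₁.depth > 14]
28. n18.cnt = false  [false]
29. n19.cnt = false  [A₀.cnt == true]
30. n20.mk = true  [terminal]
31. n21.acc = true  [terminal]
32. n22.idx = false  [terminal]
33. n19.acc = false  [A.cnt == true]
34. n18.acc = true  [A₁.acc == false]
35. n12.fin = "qn"  ["qn"]
36. n12.cnt = -8  [C.depth * 2 - 66]
37. n23.idx = false  [terminal]
38. n0.fin = "xqn"  ["x" ++ S₁.fin]
39. n0.cnt = 22  [B.hot + S₁.cnt + 3]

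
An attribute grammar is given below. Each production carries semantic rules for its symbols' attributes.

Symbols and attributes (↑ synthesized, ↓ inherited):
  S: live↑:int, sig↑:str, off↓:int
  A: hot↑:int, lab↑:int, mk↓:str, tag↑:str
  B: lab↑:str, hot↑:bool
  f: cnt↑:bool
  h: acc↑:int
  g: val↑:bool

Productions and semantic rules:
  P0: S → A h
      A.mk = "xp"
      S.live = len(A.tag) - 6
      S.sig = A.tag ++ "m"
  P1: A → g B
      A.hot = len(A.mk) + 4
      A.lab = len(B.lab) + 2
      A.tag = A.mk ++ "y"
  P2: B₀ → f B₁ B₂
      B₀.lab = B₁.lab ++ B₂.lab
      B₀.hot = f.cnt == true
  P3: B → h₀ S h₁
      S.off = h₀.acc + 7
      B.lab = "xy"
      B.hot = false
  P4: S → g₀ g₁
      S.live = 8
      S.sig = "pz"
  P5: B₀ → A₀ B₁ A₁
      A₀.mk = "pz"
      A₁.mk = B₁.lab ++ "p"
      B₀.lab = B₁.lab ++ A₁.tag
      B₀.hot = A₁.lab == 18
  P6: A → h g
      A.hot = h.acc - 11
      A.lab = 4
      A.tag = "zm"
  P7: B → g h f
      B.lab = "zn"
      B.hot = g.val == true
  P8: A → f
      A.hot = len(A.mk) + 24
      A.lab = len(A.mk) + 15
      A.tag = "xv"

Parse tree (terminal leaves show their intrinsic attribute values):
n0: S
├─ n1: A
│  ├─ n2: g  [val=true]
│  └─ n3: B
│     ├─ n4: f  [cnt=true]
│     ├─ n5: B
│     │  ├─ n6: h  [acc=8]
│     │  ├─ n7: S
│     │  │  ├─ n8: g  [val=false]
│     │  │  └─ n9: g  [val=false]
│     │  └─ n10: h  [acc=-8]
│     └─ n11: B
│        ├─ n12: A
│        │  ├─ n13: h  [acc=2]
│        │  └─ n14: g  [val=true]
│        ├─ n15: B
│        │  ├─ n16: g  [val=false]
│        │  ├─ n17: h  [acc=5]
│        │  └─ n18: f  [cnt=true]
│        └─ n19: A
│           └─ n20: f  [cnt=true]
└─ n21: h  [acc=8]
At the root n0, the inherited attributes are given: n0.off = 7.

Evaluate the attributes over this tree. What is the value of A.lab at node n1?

8

1. n0.off = 7  [given at root]
2. n1.mk = "xp"  ["xp"]
3. n2.val = true  [terminal]
4. n4.cnt = true  [terminal]
5. n6.acc = 8  [terminal]
6. n7.off = 15  [h₀.acc + 7]
7. n8.val = false  [terminal]
8. n9.val = false  [terminal]
9. n7.live = 8  [8]
10. n7.sig = "pz"  ["pz"]
11. n10.acc = -8  [terminal]
12. n5.lab = "xy"  ["xy"]
13. n5.hot = false  [false]
14. n12.mk = "pz"  ["pz"]
15. n13.acc = 2  [terminal]
16. n14.val = true  [terminal]
17. n12.hot = -9  [h.acc - 11]
18. n12.lab = 4  [4]
19. n12.tag = "zm"  ["zm"]
20. n16.val = false  [terminal]
21. n17.acc = 5  [terminal]
22. n18.cnt = true  [terminal]
23. n15.lab = "zn"  ["zn"]
24. n15.hot = false  [g.val == true]
25. n19.mk = "znp"  [B₁.lab ++ "p"]
26. n20.cnt = true  [terminal]
27. n19.hot = 27  [len(A.mk) + 24]
28. n19.lab = 18  [len(A.mk) + 15]
29. n19.tag = "xv"  ["xv"]
30. n11.lab = "znxv"  [B₁.lab ++ A₁.tag]
31. n11.hot = true  [A₁.lab == 18]
32. n3.lab = "xyznxv"  [B₁.lab ++ B₂.lab]
33. n3.hot = true  [f.cnt == true]
34. n1.hot = 6  [len(A.mk) + 4]
35. n1.lab = 8  [len(B.lab) + 2]
36. n1.tag = "xpy"  [A.mk ++ "y"]
37. n21.acc = 8  [terminal]
38. n0.live = -3  [len(A.tag) - 6]
39. n0.sig = "xpym"  [A.tag ++ "m"]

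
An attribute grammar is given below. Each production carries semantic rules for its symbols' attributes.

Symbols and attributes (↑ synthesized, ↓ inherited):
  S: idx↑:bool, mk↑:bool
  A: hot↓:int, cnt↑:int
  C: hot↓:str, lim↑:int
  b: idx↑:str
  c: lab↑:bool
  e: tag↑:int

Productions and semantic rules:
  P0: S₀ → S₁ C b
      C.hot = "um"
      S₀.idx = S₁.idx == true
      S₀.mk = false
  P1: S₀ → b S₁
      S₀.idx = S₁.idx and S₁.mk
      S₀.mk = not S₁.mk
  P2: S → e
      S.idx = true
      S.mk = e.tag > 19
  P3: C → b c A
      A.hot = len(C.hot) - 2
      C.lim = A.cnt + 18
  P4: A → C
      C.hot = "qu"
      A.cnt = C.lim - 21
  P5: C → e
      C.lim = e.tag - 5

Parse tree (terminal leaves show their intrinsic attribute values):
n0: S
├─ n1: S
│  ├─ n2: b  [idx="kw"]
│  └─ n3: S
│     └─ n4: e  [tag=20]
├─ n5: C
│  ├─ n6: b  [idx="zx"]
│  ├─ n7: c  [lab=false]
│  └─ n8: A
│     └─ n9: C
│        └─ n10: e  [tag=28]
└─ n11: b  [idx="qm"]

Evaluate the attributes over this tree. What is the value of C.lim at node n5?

20

1. n2.idx = "kw"  [terminal]
2. n4.tag = 20  [terminal]
3. n3.idx = true  [true]
4. n3.mk = true  [e.tag > 19]
5. n1.idx = true  [S₁.idx and S₁.mk]
6. n1.mk = false  [not S₁.mk]
7. n5.hot = "um"  ["um"]
8. n6.idx = "zx"  [terminal]
9. n7.lab = false  [terminal]
10. n8.hot = 0  [len(C.hot) - 2]
11. n9.hot = "qu"  ["qu"]
12. n10.tag = 28  [terminal]
13. n9.lim = 23  [e.tag - 5]
14. n8.cnt = 2  [C.lim - 21]
15. n5.lim = 20  [A.cnt + 18]
16. n11.idx = "qm"  [terminal]
17. n0.idx = true  [S₁.idx == true]
18. n0.mk = false  [false]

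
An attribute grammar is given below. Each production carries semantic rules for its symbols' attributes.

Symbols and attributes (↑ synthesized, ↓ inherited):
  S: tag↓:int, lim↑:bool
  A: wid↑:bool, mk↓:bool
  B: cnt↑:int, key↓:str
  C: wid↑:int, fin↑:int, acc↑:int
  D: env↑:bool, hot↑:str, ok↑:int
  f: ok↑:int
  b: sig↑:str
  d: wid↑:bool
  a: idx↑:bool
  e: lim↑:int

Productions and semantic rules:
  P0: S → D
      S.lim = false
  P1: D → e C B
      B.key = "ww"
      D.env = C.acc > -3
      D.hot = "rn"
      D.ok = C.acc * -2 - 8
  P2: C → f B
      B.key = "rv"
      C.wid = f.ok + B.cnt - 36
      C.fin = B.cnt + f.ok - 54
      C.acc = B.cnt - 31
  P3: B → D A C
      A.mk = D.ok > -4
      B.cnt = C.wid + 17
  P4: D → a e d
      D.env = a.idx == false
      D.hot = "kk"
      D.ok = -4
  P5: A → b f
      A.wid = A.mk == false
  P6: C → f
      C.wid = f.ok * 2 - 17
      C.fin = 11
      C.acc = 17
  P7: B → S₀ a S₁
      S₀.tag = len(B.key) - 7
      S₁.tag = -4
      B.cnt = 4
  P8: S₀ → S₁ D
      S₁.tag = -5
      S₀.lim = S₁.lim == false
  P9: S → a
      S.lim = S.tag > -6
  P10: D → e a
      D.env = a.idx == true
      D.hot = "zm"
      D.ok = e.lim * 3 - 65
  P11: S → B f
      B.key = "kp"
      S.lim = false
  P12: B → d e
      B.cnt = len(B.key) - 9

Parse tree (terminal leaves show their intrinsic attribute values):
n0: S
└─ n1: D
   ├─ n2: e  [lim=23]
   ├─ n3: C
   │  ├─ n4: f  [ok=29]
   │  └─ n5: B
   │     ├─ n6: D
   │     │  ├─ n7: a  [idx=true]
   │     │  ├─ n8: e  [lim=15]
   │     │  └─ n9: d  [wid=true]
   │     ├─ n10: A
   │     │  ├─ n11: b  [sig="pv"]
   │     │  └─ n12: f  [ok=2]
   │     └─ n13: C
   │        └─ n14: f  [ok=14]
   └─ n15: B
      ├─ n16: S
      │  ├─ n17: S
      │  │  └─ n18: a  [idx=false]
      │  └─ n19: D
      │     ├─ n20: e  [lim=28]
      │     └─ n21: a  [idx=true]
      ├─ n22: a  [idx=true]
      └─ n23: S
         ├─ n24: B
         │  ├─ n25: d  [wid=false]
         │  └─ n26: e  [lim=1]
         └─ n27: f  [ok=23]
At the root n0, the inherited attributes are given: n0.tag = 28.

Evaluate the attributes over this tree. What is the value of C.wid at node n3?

1. n0.tag = 28  [given at root]
2. n2.lim = 23  [terminal]
3. n4.ok = 29  [terminal]
4. n5.key = "rv"  ["rv"]
5. n7.idx = true  [terminal]
6. n8.lim = 15  [terminal]
7. n9.wid = true  [terminal]
8. n6.env = false  [a.idx == false]
9. n6.hot = "kk"  ["kk"]
10. n6.ok = -4  [-4]
11. n10.mk = false  [D.ok > -4]
12. n11.sig = "pv"  [terminal]
13. n12.ok = 2  [terminal]
14. n10.wid = true  [A.mk == false]
15. n14.ok = 14  [terminal]
16. n13.wid = 11  [f.ok * 2 - 17]
17. n13.fin = 11  [11]
18. n13.acc = 17  [17]
19. n5.cnt = 28  [C.wid + 17]
20. n3.wid = 21  [f.ok + B.cnt - 36]
21. n3.fin = 3  [B.cnt + f.ok - 54]
22. n3.acc = -3  [B.cnt - 31]
23. n15.key = "ww"  ["ww"]
24. n16.tag = -5  [len(B.key) - 7]
25. n17.tag = -5  [-5]
26. n18.idx = false  [terminal]
27. n17.lim = true  [S.tag > -6]
28. n20.lim = 28  [terminal]
29. n21.idx = true  [terminal]
30. n19.env = true  [a.idx == true]
31. n19.hot = "zm"  ["zm"]
32. n19.ok = 19  [e.lim * 3 - 65]
33. n16.lim = false  [S₁.lim == false]
34. n22.idx = true  [terminal]
35. n23.tag = -4  [-4]
36. n24.key = "kp"  ["kp"]
37. n25.wid = false  [terminal]
38. n26.lim = 1  [terminal]
39. n24.cnt = -7  [len(B.key) - 9]
40. n27.ok = 23  [terminal]
41. n23.lim = false  [false]
42. n15.cnt = 4  [4]
43. n1.env = false  [C.acc > -3]
44. n1.hot = "rn"  ["rn"]
45. n1.ok = -2  [C.acc * -2 - 8]
46. n0.lim = false  [false]

21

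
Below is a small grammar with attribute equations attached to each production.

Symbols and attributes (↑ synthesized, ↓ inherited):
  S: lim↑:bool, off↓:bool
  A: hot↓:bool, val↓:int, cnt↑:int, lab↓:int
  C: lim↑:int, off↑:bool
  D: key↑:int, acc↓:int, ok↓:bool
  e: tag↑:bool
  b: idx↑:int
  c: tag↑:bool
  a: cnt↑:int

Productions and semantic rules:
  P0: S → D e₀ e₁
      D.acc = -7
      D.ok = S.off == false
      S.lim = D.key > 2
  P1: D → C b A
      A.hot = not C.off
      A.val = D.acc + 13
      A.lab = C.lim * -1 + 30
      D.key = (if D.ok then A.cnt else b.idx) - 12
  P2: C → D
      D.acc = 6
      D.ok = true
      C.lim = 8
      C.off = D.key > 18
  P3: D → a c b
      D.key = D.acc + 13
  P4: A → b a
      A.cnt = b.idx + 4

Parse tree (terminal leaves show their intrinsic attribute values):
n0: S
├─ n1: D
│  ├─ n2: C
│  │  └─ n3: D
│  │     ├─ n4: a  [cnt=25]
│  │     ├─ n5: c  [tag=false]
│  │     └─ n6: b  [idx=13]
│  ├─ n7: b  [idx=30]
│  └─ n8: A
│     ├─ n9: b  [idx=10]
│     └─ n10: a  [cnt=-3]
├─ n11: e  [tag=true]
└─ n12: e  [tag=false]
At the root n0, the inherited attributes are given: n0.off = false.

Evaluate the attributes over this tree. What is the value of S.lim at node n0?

false

1. n0.off = false  [given at root]
2. n1.acc = -7  [-7]
3. n1.ok = true  [S.off == false]
4. n3.acc = 6  [6]
5. n3.ok = true  [true]
6. n4.cnt = 25  [terminal]
7. n5.tag = false  [terminal]
8. n6.idx = 13  [terminal]
9. n3.key = 19  [D.acc + 13]
10. n2.lim = 8  [8]
11. n2.off = true  [D.key > 18]
12. n7.idx = 30  [terminal]
13. n8.hot = false  [not C.off]
14. n8.val = 6  [D.acc + 13]
15. n8.lab = 22  [C.lim * -1 + 30]
16. n9.idx = 10  [terminal]
17. n10.cnt = -3  [terminal]
18. n8.cnt = 14  [b.idx + 4]
19. n1.key = 2  [(if D.ok then A.cnt else b.idx) - 12]
20. n11.tag = true  [terminal]
21. n12.tag = false  [terminal]
22. n0.lim = false  [D.key > 2]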